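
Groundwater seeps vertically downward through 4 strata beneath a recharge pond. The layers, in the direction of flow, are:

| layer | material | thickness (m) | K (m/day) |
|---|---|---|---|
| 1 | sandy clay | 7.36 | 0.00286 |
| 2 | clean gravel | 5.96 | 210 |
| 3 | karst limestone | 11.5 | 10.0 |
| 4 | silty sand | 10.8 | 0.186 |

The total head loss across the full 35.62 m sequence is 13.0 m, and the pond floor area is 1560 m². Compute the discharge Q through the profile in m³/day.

Flow is perpendicular to layering, so the layers act in series and the equivalent K is the thickness-weighted harmonic mean.
Total thickness L = 7.36 + 5.96 + 11.5 + 10.8 = 35.62 m.
Σ(b_i/K_i) = 7.36/0.00286 + 5.96/210 + 11.5/10.0 + 10.8/0.186 = 2633 d.
K_eq = L / Σ(b_i/K_i) = 35.62 / 2633 = 0.01353 m/day.
Q = K_eq · A · (Δh/L) = 0.01353 × 1560 × (13.0/35.62) = 7.703 m³/day.

7.70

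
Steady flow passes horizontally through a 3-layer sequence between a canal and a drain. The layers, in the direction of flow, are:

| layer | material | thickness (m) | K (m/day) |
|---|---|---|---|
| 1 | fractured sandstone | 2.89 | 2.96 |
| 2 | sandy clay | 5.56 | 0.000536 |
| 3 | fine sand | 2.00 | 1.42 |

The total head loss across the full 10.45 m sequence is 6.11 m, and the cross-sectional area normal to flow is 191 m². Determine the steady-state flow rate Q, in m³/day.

0.112

Flow is perpendicular to layering, so the layers act in series and the equivalent K is the thickness-weighted harmonic mean.
Total thickness L = 2.89 + 5.56 + 2.00 = 10.45 m.
Σ(b_i/K_i) = 2.89/2.96 + 5.56/0.000536 + 2.00/1.42 = 10376 d.
K_eq = L / Σ(b_i/K_i) = 10.45 / 10376 = 0.001007 m/day.
Q = K_eq · A · (Δh/L) = 0.001007 × 191 × (6.11/10.45) = 0.1125 m³/day.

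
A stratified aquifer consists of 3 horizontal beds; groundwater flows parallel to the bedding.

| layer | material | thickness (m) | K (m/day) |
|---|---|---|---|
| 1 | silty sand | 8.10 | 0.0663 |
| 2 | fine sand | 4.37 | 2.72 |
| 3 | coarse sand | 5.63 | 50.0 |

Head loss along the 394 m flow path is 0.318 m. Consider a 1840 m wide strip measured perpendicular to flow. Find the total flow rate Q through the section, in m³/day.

436

Flow is parallel to layering, so each bed carries its own Darcy discharge and the transmissivities add.
Σ(K_i·b_i) = 0.0663×8.10 + 2.72×4.37 + 50.0×5.63 = 293.9 m²/day.
Hydraulic gradient i = Δh / L = 0.318 / 394 = 0.0008071.
Q = Σ(K_i·b_i) · W · i = 293.9 × 1840 × 0.0008071 = 436.5 m³/day.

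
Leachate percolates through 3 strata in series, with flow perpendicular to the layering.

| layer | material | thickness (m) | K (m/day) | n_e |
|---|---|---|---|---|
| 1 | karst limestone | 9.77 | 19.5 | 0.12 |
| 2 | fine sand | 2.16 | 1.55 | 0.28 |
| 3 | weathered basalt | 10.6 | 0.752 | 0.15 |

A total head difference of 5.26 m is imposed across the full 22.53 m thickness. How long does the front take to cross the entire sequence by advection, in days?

10.2

With flow normal to the layers, continuity requires the same specific discharge q through every layer.
Σ(b_i/K_i) = 9.77/19.5 + 2.16/1.55 + 10.6/0.752 = 15.99 d.
q = Δh / Σ(b_i/K_i) = 5.26 / 15.99 = 0.3289 m/day.
In each layer the seepage velocity is v_i = q/n_i, so the layer transit time is t_i = b_i·n_i / q:
  layer 1 (karst limestone): t_1 = 9.77 × 0.12 / 0.3289 = 3.564 d
  layer 2 (fine sand): t_2 = 2.16 × 0.28 / 0.3289 = 1.839 d
  layer 3 (weathered basalt): t_3 = 10.6 × 0.15 / 0.3289 = 4.834 d
Total t = Σ t_i = 10.24 days.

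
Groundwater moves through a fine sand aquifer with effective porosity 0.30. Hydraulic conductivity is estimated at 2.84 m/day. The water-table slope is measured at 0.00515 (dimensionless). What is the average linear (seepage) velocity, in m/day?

0.0488

Hydraulic gradient i = 0.00515.
Darcy flux q = K · i = 2.840 × 0.005150 = 0.01463 m/day.
Seepage velocity v = q / n_e = 0.01463 / 0.30 = 0.04875 m/day.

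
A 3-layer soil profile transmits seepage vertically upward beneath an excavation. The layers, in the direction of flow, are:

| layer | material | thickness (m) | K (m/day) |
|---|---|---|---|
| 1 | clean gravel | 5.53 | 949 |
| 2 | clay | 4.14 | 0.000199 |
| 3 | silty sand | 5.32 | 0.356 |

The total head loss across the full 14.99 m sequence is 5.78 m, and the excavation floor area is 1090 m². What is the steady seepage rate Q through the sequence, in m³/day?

0.303

Flow is perpendicular to layering, so the layers act in series and the equivalent K is the thickness-weighted harmonic mean.
Total thickness L = 5.53 + 4.14 + 5.32 = 14.99 m.
Σ(b_i/K_i) = 5.53/949 + 4.14/0.000199 + 5.32/0.356 = 20819 d.
K_eq = L / Σ(b_i/K_i) = 14.99 / 20819 = 0.0007200 m/day.
Q = K_eq · A · (Δh/L) = 0.0007200 × 1090 × (5.78/14.99) = 0.3026 m³/day.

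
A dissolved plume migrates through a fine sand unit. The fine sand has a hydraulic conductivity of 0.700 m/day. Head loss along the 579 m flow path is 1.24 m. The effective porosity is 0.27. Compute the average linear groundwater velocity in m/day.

Hydraulic gradient i = Δh / L = 1.24 / 579 = 0.002142.
Darcy flux q = K · i = 0.7000 × 0.002142 = 0.001499 m/day.
Seepage velocity v = q / n_e = 0.001499 / 0.27 = 0.005552 m/day.

0.00555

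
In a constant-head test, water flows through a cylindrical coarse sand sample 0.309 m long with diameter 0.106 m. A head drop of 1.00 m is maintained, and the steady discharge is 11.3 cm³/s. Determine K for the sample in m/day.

34.2

Cross-sectional area A = π·(d/2)² = π × (0.106/2)² = 0.008825 m².
Convert discharge: 11.3 cm³/s = 1.130e-05 m³/s.
Darcy's law rearranged: K = Q·L / (A·Δh) = 1.130e-05 × 0.309 / (0.008825 × 1.00) = 0.0003957 m/s = 34.19 m/day.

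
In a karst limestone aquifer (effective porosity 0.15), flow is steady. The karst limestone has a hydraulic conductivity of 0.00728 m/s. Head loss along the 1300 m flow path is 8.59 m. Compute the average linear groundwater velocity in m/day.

Convert K: 0.00728 m/s × 86400 = 629.0 m/day.
Hydraulic gradient i = Δh / L = 8.59 / 1300 = 0.006608.
Darcy flux q = K · i = 629.0 × 0.006608 = 4.156 m/day.
Seepage velocity v = q / n_e = 4.156 / 0.15 = 27.71 m/day.

27.7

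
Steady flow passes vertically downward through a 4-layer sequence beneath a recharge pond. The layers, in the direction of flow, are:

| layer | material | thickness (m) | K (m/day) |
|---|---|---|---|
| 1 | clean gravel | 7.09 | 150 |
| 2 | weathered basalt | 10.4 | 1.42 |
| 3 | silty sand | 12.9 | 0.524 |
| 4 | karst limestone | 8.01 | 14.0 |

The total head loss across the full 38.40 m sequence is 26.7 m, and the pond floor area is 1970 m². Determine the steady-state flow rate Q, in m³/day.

Flow is perpendicular to layering, so the layers act in series and the equivalent K is the thickness-weighted harmonic mean.
Total thickness L = 7.09 + 10.4 + 12.9 + 8.01 = 38.40 m.
Σ(b_i/K_i) = 7.09/150 + 10.4/1.42 + 12.9/0.524 + 8.01/14.0 = 32.56 d.
K_eq = L / Σ(b_i/K_i) = 38.40 / 32.56 = 1.179 m/day.
Q = K_eq · A · (Δh/L) = 1.179 × 1970 × (26.7/38.40) = 1615 m³/day.

1620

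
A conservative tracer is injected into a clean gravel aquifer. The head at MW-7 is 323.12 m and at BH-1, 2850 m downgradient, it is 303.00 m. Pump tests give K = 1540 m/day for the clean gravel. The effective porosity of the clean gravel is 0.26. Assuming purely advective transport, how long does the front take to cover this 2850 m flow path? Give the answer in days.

Hydraulic gradient i = (323.12 − 303.00) / 2850 = 20.12 / 2850 = 0.007060.
Darcy flux q = K · i = 1540 × 0.007060 = 10.87 m/day.
Seepage velocity v = q / n_e = 10.87 / 0.26 = 41.81 m/day.
Travel time t = L / v = 2850 / 41.81 = 68.16 days.

68.2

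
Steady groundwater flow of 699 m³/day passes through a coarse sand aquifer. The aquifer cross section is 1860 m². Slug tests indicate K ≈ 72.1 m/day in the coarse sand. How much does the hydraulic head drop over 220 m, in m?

From Q = K·A·i, i = Q / (K·A) = 699 / (72.10 × 1860) = 0.005212.
Head loss Δh = i · L = 0.005212 × 220 = 1.147 m.

1.15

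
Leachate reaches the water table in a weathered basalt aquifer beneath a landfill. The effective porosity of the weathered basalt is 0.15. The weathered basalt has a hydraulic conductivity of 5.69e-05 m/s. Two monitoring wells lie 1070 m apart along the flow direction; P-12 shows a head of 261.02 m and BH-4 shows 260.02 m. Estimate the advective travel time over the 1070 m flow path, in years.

95.6

Convert K: 5.69e-05 m/s × 86400 = 4.916 m/day.
Hydraulic gradient i = (261.02 − 260.02) / 1070 = 1 / 1070 = 0.0009346.
Darcy flux q = K · i = 4.916 × 0.0009346 = 0.004595 m/day.
Seepage velocity v = q / n_e = 0.004595 / 0.15 = 0.03063 m/day.
Travel time t = L / v = 1070 / 0.03063 = 34933 days = 95.64 years.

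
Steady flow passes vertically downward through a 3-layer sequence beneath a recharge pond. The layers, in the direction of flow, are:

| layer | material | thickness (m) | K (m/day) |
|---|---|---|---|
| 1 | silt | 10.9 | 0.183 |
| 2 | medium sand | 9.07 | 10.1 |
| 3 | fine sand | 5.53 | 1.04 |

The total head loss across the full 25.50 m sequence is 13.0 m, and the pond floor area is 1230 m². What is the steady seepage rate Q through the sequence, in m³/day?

Flow is perpendicular to layering, so the layers act in series and the equivalent K is the thickness-weighted harmonic mean.
Total thickness L = 10.9 + 9.07 + 5.53 = 25.50 m.
Σ(b_i/K_i) = 10.9/0.183 + 9.07/10.1 + 5.53/1.04 = 65.78 d.
K_eq = L / Σ(b_i/K_i) = 25.50 / 65.78 = 0.3877 m/day.
Q = K_eq · A · (Δh/L) = 0.3877 × 1230 × (13.0/25.50) = 243.1 m³/day.

243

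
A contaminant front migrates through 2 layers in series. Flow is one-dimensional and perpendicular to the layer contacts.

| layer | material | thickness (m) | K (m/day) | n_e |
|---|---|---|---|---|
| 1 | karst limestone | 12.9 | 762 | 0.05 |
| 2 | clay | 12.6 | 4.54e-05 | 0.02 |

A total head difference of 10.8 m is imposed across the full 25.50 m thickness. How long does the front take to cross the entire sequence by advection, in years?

63.1

With flow normal to the layers, continuity requires the same specific discharge q through every layer.
Σ(b_i/K_i) = 12.9/762 + 12.6/4.54e-05 = 2.775e+05 d.
q = Δh / Σ(b_i/K_i) = 10.8 / 2.775e+05 = 3.891e-05 m/day.
In each layer the seepage velocity is v_i = q/n_i, so the layer transit time is t_i = b_i·n_i / q:
  layer 1 (karst limestone): t_1 = 12.9 × 0.05 / 3.891e-05 = 16575 d
  layer 2 (clay): t_2 = 12.6 × 0.02 / 3.891e-05 = 6476 d
Total t = Σ t_i = 23051 days = 63.11 years.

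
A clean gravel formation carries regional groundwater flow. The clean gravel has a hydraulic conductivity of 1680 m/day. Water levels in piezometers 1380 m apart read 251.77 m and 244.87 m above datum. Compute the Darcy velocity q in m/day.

8.40

Hydraulic gradient i = (251.77 − 244.87) / 1380 = 6.9 / 1380 = 0.005000.
Specific discharge q = K · i = 1680 × 0.005000 = 8.400 m/day.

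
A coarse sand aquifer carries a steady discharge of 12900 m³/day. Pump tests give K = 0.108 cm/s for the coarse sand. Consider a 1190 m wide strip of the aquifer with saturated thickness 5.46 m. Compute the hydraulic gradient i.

Convert K: 0.108 cm/s × 864 = 93.31 m/day.
Cross-sectional area A = 1190 × 5.46 = 6497 m².
From Q = K·A·i, i = Q / (K·A) = 12900 / (93.31 × 6497) = 0.02128.

0.0213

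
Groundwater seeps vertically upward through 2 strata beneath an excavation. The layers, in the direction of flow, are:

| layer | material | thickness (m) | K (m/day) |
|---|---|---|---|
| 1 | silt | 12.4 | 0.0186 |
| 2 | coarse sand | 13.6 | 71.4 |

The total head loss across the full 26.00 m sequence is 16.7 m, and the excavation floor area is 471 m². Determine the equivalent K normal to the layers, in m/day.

0.0390

Flow is perpendicular to layering, so the layers act in series and the equivalent K is the thickness-weighted harmonic mean.
Total thickness L = 12.4 + 13.6 = 26.00 m.
Σ(b_i/K_i) = 12.4/0.0186 + 13.6/71.4 = 666.9 d.
K_eq = L / Σ(b_i/K_i) = 26.00 / 666.9 = 0.03899 m/day.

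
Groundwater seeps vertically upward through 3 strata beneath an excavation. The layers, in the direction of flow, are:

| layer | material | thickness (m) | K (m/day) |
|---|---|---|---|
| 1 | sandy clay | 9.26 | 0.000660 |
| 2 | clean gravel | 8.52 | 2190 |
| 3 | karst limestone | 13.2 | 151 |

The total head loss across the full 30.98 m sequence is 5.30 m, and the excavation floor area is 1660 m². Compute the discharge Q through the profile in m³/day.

0.627

Flow is perpendicular to layering, so the layers act in series and the equivalent K is the thickness-weighted harmonic mean.
Total thickness L = 9.26 + 8.52 + 13.2 = 30.98 m.
Σ(b_i/K_i) = 9.26/0.000660 + 8.52/2190 + 13.2/151 = 14030 d.
K_eq = L / Σ(b_i/K_i) = 30.98 / 14030 = 0.002208 m/day.
Q = K_eq · A · (Δh/L) = 0.002208 × 1660 × (5.30/30.98) = 0.6271 m³/day.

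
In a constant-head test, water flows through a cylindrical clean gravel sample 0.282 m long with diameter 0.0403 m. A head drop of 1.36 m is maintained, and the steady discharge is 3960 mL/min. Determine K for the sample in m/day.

Cross-sectional area A = π·(d/2)² = π × (0.0403/2)² = 0.001276 m².
Convert discharge: 3960 mL/min = 6.600e-05 m³/s.
Darcy's law rearranged: K = Q·L / (A·Δh) = 6.600e-05 × 0.282 / (0.001276 × 1.36) = 0.01073 m/s = 927.0 m/day.

927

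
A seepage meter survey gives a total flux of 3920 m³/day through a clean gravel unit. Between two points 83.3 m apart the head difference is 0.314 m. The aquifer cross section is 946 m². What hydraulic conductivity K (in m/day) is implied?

Hydraulic gradient i = Δh / L = 0.314 / 83.3 = 0.003770.
From Q = K·A·i, K = Q / (A·i) = 3920 / (946.0 × 0.003770) = 1099 m/day.

1100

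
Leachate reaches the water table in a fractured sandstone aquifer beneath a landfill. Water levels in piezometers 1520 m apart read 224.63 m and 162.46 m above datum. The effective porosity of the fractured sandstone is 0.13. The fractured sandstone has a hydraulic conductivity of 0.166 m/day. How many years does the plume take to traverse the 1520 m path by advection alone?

79.7

Hydraulic gradient i = (224.63 − 162.46) / 1520 = 62.17 / 1520 = 0.04090.
Darcy flux q = K · i = 0.1660 × 0.04090 = 0.006790 m/day.
Seepage velocity v = q / n_e = 0.006790 / 0.13 = 0.05223 m/day.
Travel time t = L / v = 1520 / 0.05223 = 29103 days = 79.68 years.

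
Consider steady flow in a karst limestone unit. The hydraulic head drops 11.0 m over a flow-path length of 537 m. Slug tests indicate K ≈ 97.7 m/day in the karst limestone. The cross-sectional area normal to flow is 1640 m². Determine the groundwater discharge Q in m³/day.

3280

Hydraulic gradient i = Δh / L = 11.0 / 537 = 0.02048.
Darcy's law: Q = K · A · i = 97.70 × 1640 × 0.02048 = 3282 m³/day.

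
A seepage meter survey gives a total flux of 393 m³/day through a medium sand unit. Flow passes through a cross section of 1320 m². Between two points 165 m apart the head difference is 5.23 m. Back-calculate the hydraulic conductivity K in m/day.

Hydraulic gradient i = Δh / L = 5.23 / 165 = 0.03170.
From Q = K·A·i, K = Q / (A·i) = 393 / (1320 × 0.03170) = 9.393 m/day.

9.39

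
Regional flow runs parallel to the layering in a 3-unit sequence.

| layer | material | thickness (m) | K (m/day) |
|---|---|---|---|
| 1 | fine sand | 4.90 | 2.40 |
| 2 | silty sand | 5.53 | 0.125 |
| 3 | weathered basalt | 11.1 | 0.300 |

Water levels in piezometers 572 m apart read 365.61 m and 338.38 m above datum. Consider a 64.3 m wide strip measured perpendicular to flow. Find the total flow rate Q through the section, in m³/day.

48.3

Flow is parallel to layering, so each bed carries its own Darcy discharge and the transmissivities add.
Σ(K_i·b_i) = 2.40×4.90 + 0.125×5.53 + 0.300×11.1 = 15.78 m²/day.
Hydraulic gradient i = (365.61 − 338.38) / 572 = 27.23 / 572 = 0.04760.
Q = Σ(K_i·b_i) · W · i = 15.78 × 64.3 × 0.04760 = 48.31 m³/day.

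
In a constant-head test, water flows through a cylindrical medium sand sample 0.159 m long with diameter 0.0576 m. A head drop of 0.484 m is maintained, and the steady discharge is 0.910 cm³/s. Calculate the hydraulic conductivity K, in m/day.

Cross-sectional area A = π·(d/2)² = π × (0.0576/2)² = 0.002606 m².
Convert discharge: 0.910 cm³/s = 9.100e-07 m³/s.
Darcy's law rearranged: K = Q·L / (A·Δh) = 9.100e-07 × 0.159 / (0.002606 × 0.484) = 0.0001147 m/s = 9.912 m/day.

9.91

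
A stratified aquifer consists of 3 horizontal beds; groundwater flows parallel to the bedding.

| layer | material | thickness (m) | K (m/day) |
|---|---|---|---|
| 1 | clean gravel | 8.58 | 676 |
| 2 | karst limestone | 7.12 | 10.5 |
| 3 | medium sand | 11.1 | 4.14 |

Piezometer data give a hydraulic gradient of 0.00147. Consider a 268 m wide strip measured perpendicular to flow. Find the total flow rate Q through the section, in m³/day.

2330

Flow is parallel to layering, so each bed carries its own Darcy discharge and the transmissivities add.
Σ(K_i·b_i) = 676×8.58 + 10.5×7.12 + 4.14×11.1 = 5921 m²/day.
Hydraulic gradient i = 0.00147.
Q = Σ(K_i·b_i) · W · i = 5921 × 268 × 0.001470 = 2333 m³/day.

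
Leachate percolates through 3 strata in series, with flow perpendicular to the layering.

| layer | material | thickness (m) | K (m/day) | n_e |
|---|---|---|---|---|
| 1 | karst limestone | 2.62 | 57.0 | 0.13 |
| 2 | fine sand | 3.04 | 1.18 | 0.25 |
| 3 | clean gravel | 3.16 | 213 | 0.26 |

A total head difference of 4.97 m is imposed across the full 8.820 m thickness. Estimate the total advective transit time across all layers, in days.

1.02

With flow normal to the layers, continuity requires the same specific discharge q through every layer.
Σ(b_i/K_i) = 2.62/57.0 + 3.04/1.18 + 3.16/213 = 2.637 d.
q = Δh / Σ(b_i/K_i) = 4.97 / 2.637 = 1.885 m/day.
In each layer the seepage velocity is v_i = q/n_i, so the layer transit time is t_i = b_i·n_i / q:
  layer 1 (karst limestone): t_1 = 2.62 × 0.13 / 1.885 = 0.1807 d
  layer 2 (fine sand): t_2 = 3.04 × 0.25 / 1.885 = 0.4033 d
  layer 3 (clean gravel): t_3 = 3.16 × 0.26 / 1.885 = 0.4359 d
Total t = Σ t_i = 1.020 days.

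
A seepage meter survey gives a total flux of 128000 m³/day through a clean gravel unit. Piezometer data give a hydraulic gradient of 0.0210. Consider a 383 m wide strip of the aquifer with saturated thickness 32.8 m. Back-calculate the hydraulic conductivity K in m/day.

485

Cross-sectional area A = 383 × 32.8 = 12562 m².
Hydraulic gradient i = 0.0210.
From Q = K·A·i, K = Q / (A·i) = 128000 / (12562 × 0.02100) = 485.2 m/day.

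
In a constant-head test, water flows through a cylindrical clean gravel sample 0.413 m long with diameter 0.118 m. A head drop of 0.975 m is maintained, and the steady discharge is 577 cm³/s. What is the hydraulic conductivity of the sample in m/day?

1930

Cross-sectional area A = π·(d/2)² = π × (0.118/2)² = 0.01094 m².
Convert discharge: 577 cm³/s = 0.0005770 m³/s.
Darcy's law rearranged: K = Q·L / (A·Δh) = 0.0005770 × 0.413 / (0.01094 × 0.975) = 0.02235 m/s = 1931 m/day.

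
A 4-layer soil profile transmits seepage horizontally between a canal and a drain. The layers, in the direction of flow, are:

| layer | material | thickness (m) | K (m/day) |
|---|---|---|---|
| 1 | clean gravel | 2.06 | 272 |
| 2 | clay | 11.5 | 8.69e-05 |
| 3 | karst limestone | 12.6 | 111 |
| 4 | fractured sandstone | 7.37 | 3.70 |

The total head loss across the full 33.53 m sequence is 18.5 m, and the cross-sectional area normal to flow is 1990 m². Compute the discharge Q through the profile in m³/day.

0.278

Flow is perpendicular to layering, so the layers act in series and the equivalent K is the thickness-weighted harmonic mean.
Total thickness L = 2.06 + 11.5 + 12.6 + 7.37 = 33.53 m.
Σ(b_i/K_i) = 2.06/272 + 11.5/8.69e-05 + 12.6/111 + 7.37/3.70 = 1.323e+05 d.
K_eq = L / Σ(b_i/K_i) = 33.53 / 1.323e+05 = 0.0002534 m/day.
Q = K_eq · A · (Δh/L) = 0.0002534 × 1990 × (18.5/33.53) = 0.2782 m³/day.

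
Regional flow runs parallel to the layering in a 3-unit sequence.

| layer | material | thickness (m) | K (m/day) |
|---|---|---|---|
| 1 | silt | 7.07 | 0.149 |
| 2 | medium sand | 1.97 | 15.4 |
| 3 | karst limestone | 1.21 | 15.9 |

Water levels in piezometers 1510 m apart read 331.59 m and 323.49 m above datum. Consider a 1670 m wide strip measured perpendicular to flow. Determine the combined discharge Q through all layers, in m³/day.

454

Flow is parallel to layering, so each bed carries its own Darcy discharge and the transmissivities add.
Σ(K_i·b_i) = 0.149×7.07 + 15.4×1.97 + 15.9×1.21 = 50.63 m²/day.
Hydraulic gradient i = (331.59 − 323.49) / 1510 = 8.1 / 1510 = 0.005364.
Q = Σ(K_i·b_i) · W · i = 50.63 × 1670 × 0.005364 = 453.6 m³/day.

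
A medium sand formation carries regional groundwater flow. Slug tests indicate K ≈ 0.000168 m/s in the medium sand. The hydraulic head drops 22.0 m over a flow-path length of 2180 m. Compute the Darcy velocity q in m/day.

Convert K: 0.000168 m/s × 86400 = 14.52 m/day.
Hydraulic gradient i = Δh / L = 22.0 / 2180 = 0.01009.
Specific discharge q = K · i = 14.52 × 0.01009 = 0.1465 m/day.

0.146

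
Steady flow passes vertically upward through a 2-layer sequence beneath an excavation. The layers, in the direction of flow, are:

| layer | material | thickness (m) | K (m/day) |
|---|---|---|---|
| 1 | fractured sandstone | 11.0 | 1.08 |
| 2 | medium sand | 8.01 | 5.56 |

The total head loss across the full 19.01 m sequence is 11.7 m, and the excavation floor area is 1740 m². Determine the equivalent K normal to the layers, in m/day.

Flow is perpendicular to layering, so the layers act in series and the equivalent K is the thickness-weighted harmonic mean.
Total thickness L = 11.0 + 8.01 = 19.01 m.
Σ(b_i/K_i) = 11.0/1.08 + 8.01/5.56 = 11.63 d.
K_eq = L / Σ(b_i/K_i) = 19.01 / 11.63 = 1.635 m/day.

1.64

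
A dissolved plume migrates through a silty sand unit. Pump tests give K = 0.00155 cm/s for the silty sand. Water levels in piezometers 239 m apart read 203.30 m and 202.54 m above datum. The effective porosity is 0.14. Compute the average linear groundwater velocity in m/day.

0.0304

Convert K: 0.00155 cm/s × 864 = 1.339 m/day.
Hydraulic gradient i = (203.30 − 202.54) / 239 = 0.76 / 239 = 0.003180.
Darcy flux q = K · i = 1.339 × 0.003180 = 0.004259 m/day.
Seepage velocity v = q / n_e = 0.004259 / 0.14 = 0.03042 m/day.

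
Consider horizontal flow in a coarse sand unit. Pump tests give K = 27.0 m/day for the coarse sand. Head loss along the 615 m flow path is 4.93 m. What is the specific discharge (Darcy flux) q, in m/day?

0.216

Hydraulic gradient i = Δh / L = 4.93 / 615 = 0.008016.
Specific discharge q = K · i = 27.00 × 0.008016 = 0.2164 m/day.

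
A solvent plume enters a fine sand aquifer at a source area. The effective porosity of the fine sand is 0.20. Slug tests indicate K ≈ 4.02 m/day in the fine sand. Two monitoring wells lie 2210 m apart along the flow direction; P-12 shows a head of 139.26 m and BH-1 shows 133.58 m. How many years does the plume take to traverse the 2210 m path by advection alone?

117

Hydraulic gradient i = (139.26 − 133.58) / 2210 = 5.68 / 2210 = 0.002570.
Darcy flux q = K · i = 4.020 × 0.002570 = 0.01033 m/day.
Seepage velocity v = q / n_e = 0.01033 / 0.20 = 0.05166 m/day.
Travel time t = L / v = 2210 / 0.05166 = 42780 days = 117.1 years.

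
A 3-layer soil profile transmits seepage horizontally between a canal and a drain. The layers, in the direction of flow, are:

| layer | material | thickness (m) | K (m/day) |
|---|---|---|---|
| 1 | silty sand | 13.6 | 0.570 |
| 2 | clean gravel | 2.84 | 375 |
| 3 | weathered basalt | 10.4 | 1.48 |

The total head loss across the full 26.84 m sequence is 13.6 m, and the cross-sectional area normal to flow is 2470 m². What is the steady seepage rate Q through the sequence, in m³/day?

Flow is perpendicular to layering, so the layers act in series and the equivalent K is the thickness-weighted harmonic mean.
Total thickness L = 13.6 + 2.84 + 10.4 = 26.84 m.
Σ(b_i/K_i) = 13.6/0.570 + 2.84/375 + 10.4/1.48 = 30.89 d.
K_eq = L / Σ(b_i/K_i) = 26.84 / 30.89 = 0.8688 m/day.
Q = K_eq · A · (Δh/L) = 0.8688 × 2470 × (13.6/26.84) = 1087 m³/day.

1090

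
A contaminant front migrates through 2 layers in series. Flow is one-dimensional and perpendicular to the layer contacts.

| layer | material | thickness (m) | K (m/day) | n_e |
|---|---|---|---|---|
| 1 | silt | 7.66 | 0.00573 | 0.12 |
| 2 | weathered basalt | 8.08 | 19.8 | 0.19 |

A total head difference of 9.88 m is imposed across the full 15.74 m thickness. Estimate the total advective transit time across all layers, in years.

0.910

With flow normal to the layers, continuity requires the same specific discharge q through every layer.
Σ(b_i/K_i) = 7.66/0.00573 + 8.08/19.8 = 1337 d.
q = Δh / Σ(b_i/K_i) = 9.88 / 1337 = 0.007388 m/day.
In each layer the seepage velocity is v_i = q/n_i, so the layer transit time is t_i = b_i·n_i / q:
  layer 1 (silt): t_1 = 7.66 × 0.12 / 0.007388 = 124.4 d
  layer 2 (weathered basalt): t_2 = 8.08 × 0.19 / 0.007388 = 207.8 d
Total t = Σ t_i = 332.2 days = 0.9095 years.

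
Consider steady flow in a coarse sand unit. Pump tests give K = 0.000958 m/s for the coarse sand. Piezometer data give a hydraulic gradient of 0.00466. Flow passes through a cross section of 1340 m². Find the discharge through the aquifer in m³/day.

Convert K: 0.000958 m/s × 86400 = 82.77 m/day.
Hydraulic gradient i = 0.00466.
Darcy's law: Q = K · A · i = 82.77 × 1340 × 0.004660 = 516.9 m³/day.

517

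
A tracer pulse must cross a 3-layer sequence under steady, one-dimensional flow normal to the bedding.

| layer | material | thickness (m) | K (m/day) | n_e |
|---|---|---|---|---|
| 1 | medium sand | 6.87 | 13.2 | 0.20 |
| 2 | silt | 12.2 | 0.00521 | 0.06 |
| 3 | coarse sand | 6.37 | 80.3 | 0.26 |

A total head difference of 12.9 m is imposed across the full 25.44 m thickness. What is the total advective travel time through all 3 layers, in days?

With flow normal to the layers, continuity requires the same specific discharge q through every layer.
Σ(b_i/K_i) = 6.87/13.2 + 12.2/0.00521 + 6.37/80.3 = 2342 d.
q = Δh / Σ(b_i/K_i) = 12.9 / 2342 = 0.005508 m/day.
In each layer the seepage velocity is v_i = q/n_i, so the layer transit time is t_i = b_i·n_i / q:
  layer 1 (medium sand): t_1 = 6.87 × 0.20 / 0.005508 = 249.5 d
  layer 2 (silt): t_2 = 12.2 × 0.06 / 0.005508 = 132.9 d
  layer 3 (coarse sand): t_3 = 6.37 × 0.26 / 0.005508 = 300.7 d
Total t = Σ t_i = 683.1 days.

683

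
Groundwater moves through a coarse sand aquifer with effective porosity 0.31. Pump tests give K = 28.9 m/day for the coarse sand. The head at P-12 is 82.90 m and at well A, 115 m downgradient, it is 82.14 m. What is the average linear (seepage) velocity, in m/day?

Hydraulic gradient i = (82.90 − 82.14) / 115 = 0.76 / 115 = 0.006609.
Darcy flux q = K · i = 28.90 × 0.006609 = 0.1910 m/day.
Seepage velocity v = q / n_e = 0.1910 / 0.31 = 0.6161 m/day.

0.616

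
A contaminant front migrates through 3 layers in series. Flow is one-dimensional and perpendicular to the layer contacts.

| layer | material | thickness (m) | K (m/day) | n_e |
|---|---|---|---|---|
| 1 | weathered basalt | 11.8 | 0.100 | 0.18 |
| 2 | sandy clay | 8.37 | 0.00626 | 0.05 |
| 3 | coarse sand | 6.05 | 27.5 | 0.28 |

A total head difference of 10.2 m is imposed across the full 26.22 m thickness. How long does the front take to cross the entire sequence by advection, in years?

1.65

With flow normal to the layers, continuity requires the same specific discharge q through every layer.
Σ(b_i/K_i) = 11.8/0.100 + 8.37/0.00626 + 6.05/27.5 = 1455 d.
q = Δh / Σ(b_i/K_i) = 10.2 / 1455 = 0.007009 m/day.
In each layer the seepage velocity is v_i = q/n_i, so the layer transit time is t_i = b_i·n_i / q:
  layer 1 (weathered basalt): t_1 = 11.8 × 0.18 / 0.007009 = 303.0 d
  layer 2 (sandy clay): t_2 = 8.37 × 0.05 / 0.007009 = 59.71 d
  layer 3 (coarse sand): t_3 = 6.05 × 0.28 / 0.007009 = 241.7 d
Total t = Σ t_i = 604.4 days = 1.655 years.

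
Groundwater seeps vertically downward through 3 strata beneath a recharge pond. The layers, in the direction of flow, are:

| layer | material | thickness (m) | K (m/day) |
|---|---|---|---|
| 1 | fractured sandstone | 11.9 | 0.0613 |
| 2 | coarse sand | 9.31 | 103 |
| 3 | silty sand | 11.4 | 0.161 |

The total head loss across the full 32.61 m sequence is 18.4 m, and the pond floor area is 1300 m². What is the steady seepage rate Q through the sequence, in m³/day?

90.3

Flow is perpendicular to layering, so the layers act in series and the equivalent K is the thickness-weighted harmonic mean.
Total thickness L = 11.9 + 9.31 + 11.4 = 32.61 m.
Σ(b_i/K_i) = 11.9/0.0613 + 9.31/103 + 11.4/0.161 = 265.0 d.
K_eq = L / Σ(b_i/K_i) = 32.61 / 265.0 = 0.1230 m/day.
Q = K_eq · A · (Δh/L) = 0.1230 × 1300 × (18.4/32.61) = 90.26 m³/day.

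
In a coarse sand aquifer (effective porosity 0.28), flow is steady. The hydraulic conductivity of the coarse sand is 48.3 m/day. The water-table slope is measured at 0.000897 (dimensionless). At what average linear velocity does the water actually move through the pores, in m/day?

Hydraulic gradient i = 0.000897.
Darcy flux q = K · i = 48.30 × 0.0008970 = 0.04333 m/day.
Seepage velocity v = q / n_e = 0.04333 / 0.28 = 0.1547 m/day.

0.155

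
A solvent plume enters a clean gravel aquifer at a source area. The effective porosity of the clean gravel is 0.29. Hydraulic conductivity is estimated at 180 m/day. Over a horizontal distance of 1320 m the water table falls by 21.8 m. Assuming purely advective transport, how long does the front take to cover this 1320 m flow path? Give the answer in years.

0.353

Hydraulic gradient i = Δh / L = 21.8 / 1320 = 0.01652.
Darcy flux q = K · i = 180.0 × 0.01652 = 2.973 m/day.
Seepage velocity v = q / n_e = 2.973 / 0.29 = 10.25 m/day.
Travel time t = L / v = 1320 / 10.25 = 128.8 days = 0.3526 years.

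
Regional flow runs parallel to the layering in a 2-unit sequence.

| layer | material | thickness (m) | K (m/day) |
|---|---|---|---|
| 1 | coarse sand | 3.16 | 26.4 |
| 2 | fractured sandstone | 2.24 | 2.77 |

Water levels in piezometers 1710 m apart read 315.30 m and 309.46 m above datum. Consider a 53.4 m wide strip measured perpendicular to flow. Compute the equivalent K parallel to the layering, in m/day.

16.6

Flow is parallel to layering, so each bed carries its own Darcy discharge and the transmissivities add.
Σ(K_i·b_i) = 26.4×3.16 + 2.77×2.24 = 89.63 m²/day.
Total thickness b = 5.400 m, so K_eq = Σ(K_i·b_i)/b = 16.60 m/day.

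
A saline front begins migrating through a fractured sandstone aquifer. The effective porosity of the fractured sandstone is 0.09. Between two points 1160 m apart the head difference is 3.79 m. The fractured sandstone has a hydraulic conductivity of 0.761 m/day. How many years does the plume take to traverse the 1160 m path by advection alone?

Hydraulic gradient i = Δh / L = 3.79 / 1160 = 0.003267.
Darcy flux q = K · i = 0.7610 × 0.003267 = 0.002486 m/day.
Seepage velocity v = q / n_e = 0.002486 / 0.09 = 0.02763 m/day.
Travel time t = L / v = 1160 / 0.02763 = 41989 days = 115.0 years.

115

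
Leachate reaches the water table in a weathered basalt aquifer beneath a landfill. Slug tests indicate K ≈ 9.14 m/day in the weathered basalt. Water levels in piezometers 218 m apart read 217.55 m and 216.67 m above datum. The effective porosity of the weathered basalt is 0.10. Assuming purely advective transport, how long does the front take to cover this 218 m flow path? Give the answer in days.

591

Hydraulic gradient i = (217.55 − 216.67) / 218 = 0.88 / 218 = 0.004037.
Darcy flux q = K · i = 9.140 × 0.004037 = 0.03690 m/day.
Seepage velocity v = q / n_e = 0.03690 / 0.10 = 0.3690 m/day.
Travel time t = L / v = 218 / 0.3690 = 590.9 days.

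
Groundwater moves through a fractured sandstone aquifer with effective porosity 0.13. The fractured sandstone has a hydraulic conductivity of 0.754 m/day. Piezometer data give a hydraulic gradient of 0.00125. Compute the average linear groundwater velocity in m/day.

Hydraulic gradient i = 0.00125.
Darcy flux q = K · i = 0.7540 × 0.001250 = 0.0009425 m/day.
Seepage velocity v = q / n_e = 0.0009425 / 0.13 = 0.007250 m/day.

0.00725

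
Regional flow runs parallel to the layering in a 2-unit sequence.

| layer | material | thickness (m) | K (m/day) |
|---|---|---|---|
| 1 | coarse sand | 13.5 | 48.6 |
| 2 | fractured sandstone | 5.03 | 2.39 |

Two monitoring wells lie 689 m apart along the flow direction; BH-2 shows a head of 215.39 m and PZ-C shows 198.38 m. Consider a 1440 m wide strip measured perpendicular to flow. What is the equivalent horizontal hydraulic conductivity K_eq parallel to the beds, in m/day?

36.1

Flow is parallel to layering, so each bed carries its own Darcy discharge and the transmissivities add.
Σ(K_i·b_i) = 48.6×13.5 + 2.39×5.03 = 668.1 m²/day.
Total thickness b = 18.53 m, so K_eq = Σ(K_i·b_i)/b = 36.06 m/day.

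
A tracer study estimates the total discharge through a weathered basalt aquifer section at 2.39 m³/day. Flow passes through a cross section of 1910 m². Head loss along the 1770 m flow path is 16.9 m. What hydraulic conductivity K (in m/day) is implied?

0.131

Hydraulic gradient i = Δh / L = 16.9 / 1770 = 0.009548.
From Q = K·A·i, K = Q / (A·i) = 2.39 / (1910 × 0.009548) = 0.1311 m/day.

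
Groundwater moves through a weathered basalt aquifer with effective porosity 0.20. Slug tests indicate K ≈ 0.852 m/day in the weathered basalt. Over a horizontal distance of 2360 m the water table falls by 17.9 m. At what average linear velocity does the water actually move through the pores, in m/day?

Hydraulic gradient i = Δh / L = 17.9 / 2360 = 0.007585.
Darcy flux q = K · i = 0.8520 × 0.007585 = 0.006462 m/day.
Seepage velocity v = q / n_e = 0.006462 / 0.20 = 0.03231 m/day.

0.0323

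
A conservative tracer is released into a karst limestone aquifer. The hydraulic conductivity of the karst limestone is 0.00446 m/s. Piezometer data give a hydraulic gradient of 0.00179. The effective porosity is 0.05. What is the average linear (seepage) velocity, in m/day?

13.8

Convert K: 0.00446 m/s × 86400 = 385.3 m/day.
Hydraulic gradient i = 0.00179.
Darcy flux q = K · i = 385.3 × 0.001790 = 0.6898 m/day.
Seepage velocity v = q / n_e = 0.6898 / 0.05 = 13.80 m/day.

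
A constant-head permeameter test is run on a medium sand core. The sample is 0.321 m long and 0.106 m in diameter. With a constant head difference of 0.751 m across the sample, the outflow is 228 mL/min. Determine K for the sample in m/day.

Cross-sectional area A = π·(d/2)² = π × (0.106/2)² = 0.008825 m².
Convert discharge: 228 mL/min = 3.800e-06 m³/s.
Darcy's law rearranged: K = Q·L / (A·Δh) = 3.800e-06 × 0.321 / (0.008825 × 0.751) = 0.0001841 m/s = 15.90 m/day.

15.9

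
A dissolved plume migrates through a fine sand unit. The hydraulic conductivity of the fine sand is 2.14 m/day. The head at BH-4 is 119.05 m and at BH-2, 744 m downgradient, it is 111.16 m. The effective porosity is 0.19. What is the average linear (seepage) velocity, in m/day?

0.119

Hydraulic gradient i = (119.05 − 111.16) / 744 = 7.89 / 744 = 0.01060.
Darcy flux q = K · i = 2.140 × 0.01060 = 0.02269 m/day.
Seepage velocity v = q / n_e = 0.02269 / 0.19 = 0.1194 m/day.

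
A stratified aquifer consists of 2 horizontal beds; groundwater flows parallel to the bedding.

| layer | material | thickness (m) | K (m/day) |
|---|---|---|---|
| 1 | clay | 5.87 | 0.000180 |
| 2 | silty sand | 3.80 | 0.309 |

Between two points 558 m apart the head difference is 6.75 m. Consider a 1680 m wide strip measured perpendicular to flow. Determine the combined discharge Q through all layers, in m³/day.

Flow is parallel to layering, so each bed carries its own Darcy discharge and the transmissivities add.
Σ(K_i·b_i) = 0.000180×5.87 + 0.309×3.80 = 1.175 m²/day.
Hydraulic gradient i = Δh / L = 6.75 / 558 = 0.01210.
Q = Σ(K_i·b_i) · W · i = 1.175 × 1680 × 0.01210 = 23.88 m³/day.

23.9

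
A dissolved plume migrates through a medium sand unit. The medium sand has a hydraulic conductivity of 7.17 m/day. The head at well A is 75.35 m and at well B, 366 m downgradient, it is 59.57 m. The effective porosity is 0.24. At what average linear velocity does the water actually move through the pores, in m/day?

Hydraulic gradient i = (75.35 − 59.57) / 366 = 15.78 / 366 = 0.04311.
Darcy flux q = K · i = 7.170 × 0.04311 = 0.3091 m/day.
Seepage velocity v = q / n_e = 0.3091 / 0.24 = 1.288 m/day.

1.29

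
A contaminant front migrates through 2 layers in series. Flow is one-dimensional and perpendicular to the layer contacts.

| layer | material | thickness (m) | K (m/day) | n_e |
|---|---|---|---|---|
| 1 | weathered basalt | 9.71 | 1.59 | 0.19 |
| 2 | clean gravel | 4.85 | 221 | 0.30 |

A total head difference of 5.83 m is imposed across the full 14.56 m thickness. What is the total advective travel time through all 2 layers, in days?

3.47

With flow normal to the layers, continuity requires the same specific discharge q through every layer.
Σ(b_i/K_i) = 9.71/1.59 + 4.85/221 = 6.129 d.
q = Δh / Σ(b_i/K_i) = 5.83 / 6.129 = 0.9512 m/day.
In each layer the seepage velocity is v_i = q/n_i, so the layer transit time is t_i = b_i·n_i / q:
  layer 1 (weathered basalt): t_1 = 9.71 × 0.19 / 0.9512 = 1.939 d
  layer 2 (clean gravel): t_2 = 4.85 × 0.30 / 0.9512 = 1.530 d
Total t = Σ t_i = 3.469 days.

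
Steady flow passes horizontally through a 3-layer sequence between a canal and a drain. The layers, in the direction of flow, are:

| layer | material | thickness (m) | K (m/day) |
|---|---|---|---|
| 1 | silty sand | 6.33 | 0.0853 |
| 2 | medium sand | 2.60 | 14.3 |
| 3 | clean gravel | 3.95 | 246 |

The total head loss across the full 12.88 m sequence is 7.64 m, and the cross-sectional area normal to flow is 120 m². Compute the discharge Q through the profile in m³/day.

12.3

Flow is perpendicular to layering, so the layers act in series and the equivalent K is the thickness-weighted harmonic mean.
Total thickness L = 6.33 + 2.60 + 3.95 = 12.88 m.
Σ(b_i/K_i) = 6.33/0.0853 + 2.60/14.3 + 3.95/246 = 74.41 d.
K_eq = L / Σ(b_i/K_i) = 12.88 / 74.41 = 0.1731 m/day.
Q = K_eq · A · (Δh/L) = 0.1731 × 120 × (7.64/12.88) = 12.32 m³/day.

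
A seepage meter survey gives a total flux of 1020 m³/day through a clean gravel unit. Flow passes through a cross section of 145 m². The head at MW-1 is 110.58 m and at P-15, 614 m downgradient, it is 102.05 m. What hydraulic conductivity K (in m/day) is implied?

506

Hydraulic gradient i = (110.58 − 102.05) / 614 = 8.53 / 614 = 0.01389.
From Q = K·A·i, K = Q / (A·i) = 1020 / (145.0 × 0.01389) = 506.4 m/day.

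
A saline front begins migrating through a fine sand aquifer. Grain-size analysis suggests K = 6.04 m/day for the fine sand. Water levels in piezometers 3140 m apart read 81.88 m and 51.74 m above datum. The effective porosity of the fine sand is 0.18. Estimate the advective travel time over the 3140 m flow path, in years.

Hydraulic gradient i = (81.88 − 51.74) / 3140 = 30.14 / 3140 = 0.009599.
Darcy flux q = K · i = 6.040 × 0.009599 = 0.05798 m/day.
Seepage velocity v = q / n_e = 0.05798 / 0.18 = 0.3221 m/day.
Travel time t = L / v = 3140 / 0.3221 = 9749 days = 26.69 years.

26.7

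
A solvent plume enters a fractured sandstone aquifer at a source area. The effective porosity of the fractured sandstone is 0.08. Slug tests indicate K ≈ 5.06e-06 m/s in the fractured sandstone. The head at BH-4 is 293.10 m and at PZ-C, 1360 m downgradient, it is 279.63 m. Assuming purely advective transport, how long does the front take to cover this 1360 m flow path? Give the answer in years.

68.8

Convert K: 5.06e-06 m/s × 86400 = 0.4372 m/day.
Hydraulic gradient i = (293.10 − 279.63) / 1360 = 13.47 / 1360 = 0.009904.
Darcy flux q = K · i = 0.4372 × 0.009904 = 0.004330 m/day.
Seepage velocity v = q / n_e = 0.004330 / 0.08 = 0.05413 m/day.
Travel time t = L / v = 1360 / 0.05413 = 25127 days = 68.79 years.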